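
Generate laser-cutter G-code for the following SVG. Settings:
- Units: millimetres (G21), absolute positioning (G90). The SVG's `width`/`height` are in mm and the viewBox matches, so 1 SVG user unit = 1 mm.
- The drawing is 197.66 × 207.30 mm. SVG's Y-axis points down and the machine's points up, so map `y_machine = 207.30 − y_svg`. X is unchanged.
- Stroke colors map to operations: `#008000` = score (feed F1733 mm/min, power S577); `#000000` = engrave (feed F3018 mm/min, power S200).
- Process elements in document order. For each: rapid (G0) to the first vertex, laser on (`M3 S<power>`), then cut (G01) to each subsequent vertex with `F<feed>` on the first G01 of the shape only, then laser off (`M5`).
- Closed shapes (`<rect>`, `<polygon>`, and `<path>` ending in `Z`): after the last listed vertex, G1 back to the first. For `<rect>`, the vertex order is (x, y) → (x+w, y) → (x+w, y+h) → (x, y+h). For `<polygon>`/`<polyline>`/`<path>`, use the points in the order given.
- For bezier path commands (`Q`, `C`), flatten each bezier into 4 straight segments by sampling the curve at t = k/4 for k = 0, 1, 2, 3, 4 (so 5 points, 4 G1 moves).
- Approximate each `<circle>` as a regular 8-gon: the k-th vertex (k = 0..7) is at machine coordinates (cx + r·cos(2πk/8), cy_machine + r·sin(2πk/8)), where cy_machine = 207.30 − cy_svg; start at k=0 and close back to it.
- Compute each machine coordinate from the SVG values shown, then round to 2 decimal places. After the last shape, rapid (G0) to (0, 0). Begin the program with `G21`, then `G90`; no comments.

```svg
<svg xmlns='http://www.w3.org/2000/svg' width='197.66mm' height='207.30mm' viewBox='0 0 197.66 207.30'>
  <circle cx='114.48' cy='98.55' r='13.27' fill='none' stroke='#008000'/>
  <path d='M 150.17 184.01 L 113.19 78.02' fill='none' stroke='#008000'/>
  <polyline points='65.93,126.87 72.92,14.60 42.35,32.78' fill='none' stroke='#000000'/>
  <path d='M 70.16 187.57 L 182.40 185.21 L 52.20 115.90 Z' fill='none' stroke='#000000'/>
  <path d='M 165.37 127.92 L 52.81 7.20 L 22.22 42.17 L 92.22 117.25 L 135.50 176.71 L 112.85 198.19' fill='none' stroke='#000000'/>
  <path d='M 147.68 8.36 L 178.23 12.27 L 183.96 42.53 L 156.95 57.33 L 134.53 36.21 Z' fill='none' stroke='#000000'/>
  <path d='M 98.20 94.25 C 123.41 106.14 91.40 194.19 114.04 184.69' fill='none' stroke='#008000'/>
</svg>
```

Since the viewBox matches the mm dimensions, user units are millimetres directly. The only transform is the Y-flip y_m = 207.30 − y_svg.

Shape 1 is a circle drawn with `<circle>`. Its stroke #008000 means score at S577, F1733. After flipping Y the toolpath is (127.75,108.75) → (123.86,118.13) → (114.48,122.02) → (105.10,118.13) → (101.21,108.75) → (105.10,99.37) → (114.48,95.48) → (123.86,99.37) → (127.75,108.75), returning to the start.

Shape 2 is a line segment drawn with `<path>`. Its stroke #008000 means score at S577, F1733. After flipping Y the toolpath is (150.17,23.29) → (113.19,129.28).

Shape 3 is a open polyline drawn with `<polyline>`. Its stroke #000000 means engrave at S200, F3018. After flipping Y the toolpath is (65.93,80.43) → (72.92,192.70) → (42.35,174.52).

Shape 4 is a closed polygon drawn with `<path>`. Its stroke #000000 means engrave at S200, F3018. After flipping Y the toolpath is (70.16,19.73) → (182.40,22.09) → (52.20,91.40) → (70.16,19.73), returning to the start.

Shape 5 is a open polyline drawn with `<path>`. Its stroke #000000 means engrave at S200, F3018. After flipping Y the toolpath is (165.37,79.38) → (52.81,200.10) → (22.22,165.13) → (92.22,90.05) → (135.50,30.59) → (112.85,9.11).

Shape 6 is a regular polygon drawn with `<path>`. Its stroke #000000 means engrave at S200, F3018. After flipping Y the toolpath is (147.68,198.94) → (178.23,195.03) → (183.96,164.77) → (156.95,149.97) → (134.53,171.09) → (147.68,198.94), returning to the start.

Shape 7 is a cubic bezier drawn with `<path>`. Its stroke #008000 means score at S577, F1733. After flipping Y the toolpath is (98.20,113.05) → (108.13,92.57) → (107.08,59.81) → (105.56,31.06) → (114.04,22.61).

G21
G90
G0 X127.75 Y108.75
M3 S577
G01 X123.86 Y118.13 F1733
G01 X114.48 Y122.02
G01 X105.10 Y118.13
G01 X101.21 Y108.75
G01 X105.10 Y99.37
G01 X114.48 Y95.48
G01 X123.86 Y99.37
G01 X127.75 Y108.75
M5
G0 X150.17 Y23.29
M3 S577
G01 X113.19 Y129.28 F1733
M5
G0 X65.93 Y80.43
M3 S200
G01 X72.92 Y192.70 F3018
G01 X42.35 Y174.52
M5
G0 X70.16 Y19.73
M3 S200
G01 X182.40 Y22.09 F3018
G01 X52.20 Y91.40
G01 X70.16 Y19.73
M5
G0 X165.37 Y79.38
M3 S200
G01 X52.81 Y200.10 F3018
G01 X22.22 Y165.13
G01 X92.22 Y90.05
G01 X135.50 Y30.59
G01 X112.85 Y9.11
M5
G0 X147.68 Y198.94
M3 S200
G01 X178.23 Y195.03 F3018
G01 X183.96 Y164.77
G01 X156.95 Y149.97
G01 X134.53 Y171.09
G01 X147.68 Y198.94
M5
G0 X98.20 Y113.05
M3 S577
G01 X108.13 Y92.57 F1733
G01 X107.08 Y59.81
G01 X105.56 Y31.06
G01 X114.04 Y22.61
M5
G0 X0.00 Y0.00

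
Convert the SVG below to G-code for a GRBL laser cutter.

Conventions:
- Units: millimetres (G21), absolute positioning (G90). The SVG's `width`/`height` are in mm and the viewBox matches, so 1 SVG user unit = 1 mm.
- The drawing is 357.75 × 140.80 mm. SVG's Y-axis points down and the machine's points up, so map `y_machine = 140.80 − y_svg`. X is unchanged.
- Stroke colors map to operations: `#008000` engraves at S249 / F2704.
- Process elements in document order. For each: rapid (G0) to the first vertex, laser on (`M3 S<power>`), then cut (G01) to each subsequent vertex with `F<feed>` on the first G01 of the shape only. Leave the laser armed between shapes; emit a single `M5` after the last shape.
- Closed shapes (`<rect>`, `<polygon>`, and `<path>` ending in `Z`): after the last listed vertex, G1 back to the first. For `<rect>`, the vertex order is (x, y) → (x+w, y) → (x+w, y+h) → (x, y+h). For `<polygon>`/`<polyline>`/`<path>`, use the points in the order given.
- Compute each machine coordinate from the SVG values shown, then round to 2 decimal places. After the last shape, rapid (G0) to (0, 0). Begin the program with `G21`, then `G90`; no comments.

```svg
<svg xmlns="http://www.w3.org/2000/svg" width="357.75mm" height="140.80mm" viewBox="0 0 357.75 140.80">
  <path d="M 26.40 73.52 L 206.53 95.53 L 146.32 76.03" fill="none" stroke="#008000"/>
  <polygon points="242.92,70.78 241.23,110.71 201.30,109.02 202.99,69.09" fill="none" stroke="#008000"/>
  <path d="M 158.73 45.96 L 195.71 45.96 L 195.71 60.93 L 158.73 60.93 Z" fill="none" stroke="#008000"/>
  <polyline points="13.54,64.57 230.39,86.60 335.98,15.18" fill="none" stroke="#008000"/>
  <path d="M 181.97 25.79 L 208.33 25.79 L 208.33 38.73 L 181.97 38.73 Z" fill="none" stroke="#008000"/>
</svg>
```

G21
G90
G0 X26.40 Y67.28
M3 S249
G01 X206.53 Y45.27 F2704
G01 X146.32 Y64.77
G0 X242.92 Y70.02
M3 S249
G01 X241.23 Y30.09 F2704
G01 X201.30 Y31.78
G01 X202.99 Y71.71
G01 X242.92 Y70.02
G0 X158.73 Y94.84
M3 S249
G01 X195.71 Y94.84 F2704
G01 X195.71 Y79.87
G01 X158.73 Y79.87
G01 X158.73 Y94.84
G0 X13.54 Y76.23
M3 S249
G01 X230.39 Y54.20 F2704
G01 X335.98 Y125.62
G0 X181.97 Y115.01
M3 S249
G01 X208.33 Y115.01 F2704
G01 X208.33 Y102.07
G01 X181.97 Y102.07
G01 X181.97 Y115.01
M5
G0 X0.00 Y0.00

Since the viewBox matches the mm dimensions, user units are millimetres directly. The only transform is the Y-flip y_m = 140.80 − y_svg.

Shape 1 is a open polyline drawn with `<path>`. Its stroke #008000 means engrave at S249, F2704. After flipping Y the toolpath is (26.40,67.28) → (206.53,45.27) → (146.32,64.77).

Shape 2 is a regular polygon drawn with `<polygon>`. Its stroke #008000 means engrave at S249, F2704. After flipping Y the toolpath is (242.92,70.02) → (241.23,30.09) → (201.30,31.78) → (202.99,71.71) → (242.92,70.02), returning to the start.

Shape 3 is a rectangle drawn with `<path>`. Its stroke #008000 means engrave at S249, F2704. After flipping Y the toolpath is (158.73,94.84) → (195.71,94.84) → (195.71,79.87) → (158.73,79.87) → (158.73,94.84), returning to the start.

Shape 4 is a open polyline drawn with `<polyline>`. Its stroke #008000 means engrave at S249, F2704. After flipping Y the toolpath is (13.54,76.23) → (230.39,54.20) → (335.98,125.62).

Shape 5 is a rectangle drawn with `<path>`. Its stroke #008000 means engrave at S249, F2704. After flipping Y the toolpath is (181.97,115.01) → (208.33,115.01) → (208.33,102.07) → (181.97,102.07) → (181.97,115.01), returning to the start.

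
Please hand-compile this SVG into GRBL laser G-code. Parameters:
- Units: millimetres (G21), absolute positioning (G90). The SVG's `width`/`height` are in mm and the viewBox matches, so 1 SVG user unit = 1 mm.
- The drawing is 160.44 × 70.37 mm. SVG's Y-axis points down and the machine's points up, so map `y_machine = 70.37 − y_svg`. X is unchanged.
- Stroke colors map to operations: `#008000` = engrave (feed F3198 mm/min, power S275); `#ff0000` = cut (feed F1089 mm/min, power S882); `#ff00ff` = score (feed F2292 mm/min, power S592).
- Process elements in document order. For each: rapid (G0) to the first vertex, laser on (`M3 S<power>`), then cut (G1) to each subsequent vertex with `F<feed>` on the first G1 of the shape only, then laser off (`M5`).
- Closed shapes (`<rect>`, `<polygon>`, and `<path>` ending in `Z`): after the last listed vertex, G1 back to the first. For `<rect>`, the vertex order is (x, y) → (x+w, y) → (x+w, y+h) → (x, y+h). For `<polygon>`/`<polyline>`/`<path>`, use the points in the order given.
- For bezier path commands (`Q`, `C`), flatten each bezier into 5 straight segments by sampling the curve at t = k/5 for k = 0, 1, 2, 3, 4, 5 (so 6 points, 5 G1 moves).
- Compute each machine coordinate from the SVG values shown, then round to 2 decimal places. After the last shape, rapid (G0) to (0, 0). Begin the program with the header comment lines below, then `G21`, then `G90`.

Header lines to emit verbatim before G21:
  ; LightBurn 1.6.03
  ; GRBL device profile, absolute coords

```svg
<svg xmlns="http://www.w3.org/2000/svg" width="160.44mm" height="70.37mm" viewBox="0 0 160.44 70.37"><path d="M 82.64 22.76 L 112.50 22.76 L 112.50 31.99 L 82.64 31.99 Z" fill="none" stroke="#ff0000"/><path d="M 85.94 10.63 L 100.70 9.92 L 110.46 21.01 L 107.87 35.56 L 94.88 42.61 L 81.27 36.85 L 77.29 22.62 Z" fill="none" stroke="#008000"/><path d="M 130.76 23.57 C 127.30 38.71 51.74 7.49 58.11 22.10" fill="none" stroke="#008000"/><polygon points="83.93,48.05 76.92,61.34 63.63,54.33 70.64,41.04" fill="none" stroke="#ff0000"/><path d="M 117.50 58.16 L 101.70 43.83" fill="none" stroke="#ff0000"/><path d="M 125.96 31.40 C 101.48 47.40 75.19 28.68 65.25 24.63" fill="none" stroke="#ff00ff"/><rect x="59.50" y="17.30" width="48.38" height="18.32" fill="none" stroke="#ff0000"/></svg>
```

; LightBurn 1.6.03
; GRBL device profile, absolute coords
G21
G90
G0 X82.64 Y47.61
M3 S882
G1 X112.50 Y47.61 F1089
G1 X112.50 Y38.38
G1 X82.64 Y38.38
G1 X82.64 Y47.61
M5
G0 X85.94 Y59.74
M3 S275
G1 X100.70 Y60.45 F3198
G1 X110.46 Y49.36
G1 X107.87 Y34.81
G1 X94.88 Y27.76
G1 X81.27 Y33.52
G1 X77.29 Y47.75
G1 X85.94 Y59.74
M5
G0 X130.76 Y46.80
M3 S275
G1 X121.26 Y42.54 F3198
G1 X101.86 Y44.98
G1 X79.93 Y49.70
G1 X62.89 Y52.27
G1 X58.11 Y48.27
M5
G0 X83.93 Y22.32
M3 S882
G1 X76.92 Y9.03 F1089
G1 X63.63 Y16.04
G1 X70.64 Y29.33
G1 X83.93 Y22.32
M5
G0 X117.50 Y12.21
M3 S882
G1 X101.70 Y26.54 F1089
M5
G0 X125.96 Y38.97
M3 S592
G1 X111.20 Y33.14 F2292
G1 X96.88 Y33.27
G1 X83.86 Y37.00
G1 X73.03 Y41.94
G1 X65.25 Y45.74
M5
G0 X59.50 Y53.07
M3 S882
G1 X107.88 Y53.07 F1089
G1 X107.88 Y34.75
G1 X59.50 Y34.75
G1 X59.50 Y53.07
M5
G0 X0.00 Y0.00

Since the viewBox matches the mm dimensions, user units are millimetres directly. The only transform is the Y-flip y_m = 70.37 − y_svg.

Shape 1 is a rectangle drawn with `<path>`. Its stroke #ff0000 means cut at S882, F1089. After flipping Y the toolpath is (82.64,47.61) → (112.50,47.61) → (112.50,38.38) → (82.64,38.38) → (82.64,47.61), returning to the start.

Shape 2 is a regular polygon drawn with `<path>`. Its stroke #008000 means engrave at S275, F3198. After flipping Y the toolpath is (85.94,59.74) → (100.70,60.45) → (110.46,49.36) → (107.87,34.81) → (94.88,27.76) → (81.27,33.52) → (77.29,47.75) → (85.94,59.74), returning to the start.

Shape 3 is a cubic bezier drawn with `<path>`. Its stroke #008000 means engrave at S275, F3198. After flipping Y the toolpath is (130.76,46.80) → (121.26,42.54) → (101.86,44.98) → (79.93,49.70) → (62.89,52.27) → (58.11,48.27).

Shape 4 is a regular polygon drawn with `<polygon>`. Its stroke #ff0000 means cut at S882, F1089. After flipping Y the toolpath is (83.93,22.32) → (76.92,9.03) → (63.63,16.04) → (70.64,29.33) → (83.93,22.32), returning to the start.

Shape 5 is a line segment drawn with `<path>`. Its stroke #ff0000 means cut at S882, F1089. After flipping Y the toolpath is (117.50,12.21) → (101.70,26.54).

Shape 6 is a cubic bezier drawn with `<path>`. Its stroke #ff00ff means score at S592, F2292. After flipping Y the toolpath is (125.96,38.97) → (111.20,33.14) → (96.88,33.27) → (83.86,37.00) → (73.03,41.94) → (65.25,45.74).

Shape 7 is a rectangle drawn with `<rect>`. Its stroke #ff0000 means cut at S882, F1089. After flipping Y the toolpath is (59.50,53.07) → (107.88,53.07) → (107.88,34.75) → (59.50,34.75) → (59.50,53.07), returning to the start.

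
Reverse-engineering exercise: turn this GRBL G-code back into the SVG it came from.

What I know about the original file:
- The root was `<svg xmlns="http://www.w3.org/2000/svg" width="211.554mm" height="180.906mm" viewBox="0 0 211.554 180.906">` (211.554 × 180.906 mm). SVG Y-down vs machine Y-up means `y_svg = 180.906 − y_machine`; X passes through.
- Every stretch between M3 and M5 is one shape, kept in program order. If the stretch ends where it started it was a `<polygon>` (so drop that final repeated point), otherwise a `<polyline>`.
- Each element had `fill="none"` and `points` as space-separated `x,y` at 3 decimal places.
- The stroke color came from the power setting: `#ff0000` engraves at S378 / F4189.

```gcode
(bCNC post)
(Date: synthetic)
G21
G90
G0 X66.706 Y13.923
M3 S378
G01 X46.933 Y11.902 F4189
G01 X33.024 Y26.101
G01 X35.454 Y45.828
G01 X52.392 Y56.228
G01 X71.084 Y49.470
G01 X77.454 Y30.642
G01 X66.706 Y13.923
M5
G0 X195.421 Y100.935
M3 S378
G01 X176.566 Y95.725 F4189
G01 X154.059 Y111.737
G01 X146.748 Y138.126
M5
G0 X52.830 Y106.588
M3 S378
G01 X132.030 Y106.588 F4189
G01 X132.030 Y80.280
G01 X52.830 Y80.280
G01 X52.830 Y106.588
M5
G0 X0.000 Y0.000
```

<svg xmlns="http://www.w3.org/2000/svg" width="211.554mm" height="180.906mm" viewBox="0 0 211.554 180.906">
  <polygon points="66.706,166.983 46.933,169.004 33.024,154.805 35.454,135.078 52.392,124.678 71.084,131.436 77.454,150.264" fill="none" stroke="#ff0000"/>
  <polyline points="195.421,79.971 176.566,85.181 154.059,69.169 146.748,42.780" fill="none" stroke="#ff0000"/>
  <polygon points="52.830,74.318 132.030,74.318 132.030,100.626 52.830,100.626" fill="none" stroke="#ff0000"/>
</svg>

y_svg = 180.906 − y_m. Every run uses S378, so all elements get stroke `#ff0000` (engrave).

[1] closed run; points: 66.706,166.983 46.933,169.004 33.024,154.805 35.454,135.078 52.392,124.678 71.084,131.436 77.454,150.264

[2] open run; points: 195.421,79.971 176.566,85.181 154.059,69.169 146.748,42.780

[3] closed run; points: 52.830,74.318 132.030,74.318 132.030,100.626 52.830,100.626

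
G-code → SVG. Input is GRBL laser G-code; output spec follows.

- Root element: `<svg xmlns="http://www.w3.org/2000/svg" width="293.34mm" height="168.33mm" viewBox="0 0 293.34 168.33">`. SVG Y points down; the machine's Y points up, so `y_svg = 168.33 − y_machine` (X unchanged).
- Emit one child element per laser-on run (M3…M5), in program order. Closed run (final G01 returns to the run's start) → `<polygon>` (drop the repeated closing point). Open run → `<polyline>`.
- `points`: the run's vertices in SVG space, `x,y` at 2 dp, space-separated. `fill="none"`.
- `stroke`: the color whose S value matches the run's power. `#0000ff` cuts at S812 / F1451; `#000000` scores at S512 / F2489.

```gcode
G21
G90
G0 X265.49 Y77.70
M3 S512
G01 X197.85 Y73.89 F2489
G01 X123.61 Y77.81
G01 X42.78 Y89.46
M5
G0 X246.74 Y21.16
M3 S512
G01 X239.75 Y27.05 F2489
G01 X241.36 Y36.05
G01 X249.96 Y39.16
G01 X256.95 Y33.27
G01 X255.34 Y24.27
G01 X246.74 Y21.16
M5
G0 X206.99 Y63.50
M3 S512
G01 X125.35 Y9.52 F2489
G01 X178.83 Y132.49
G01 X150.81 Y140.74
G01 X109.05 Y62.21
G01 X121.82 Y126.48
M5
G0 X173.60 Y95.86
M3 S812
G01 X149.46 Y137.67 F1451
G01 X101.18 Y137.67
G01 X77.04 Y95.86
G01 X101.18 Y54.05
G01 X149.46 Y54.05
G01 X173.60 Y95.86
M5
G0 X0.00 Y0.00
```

<svg xmlns="http://www.w3.org/2000/svg" width="293.34mm" height="168.33mm" viewBox="0 0 293.34 168.33">
  <polyline points="265.49,90.63 197.85,94.44 123.61,90.52 42.78,78.87" fill="none" stroke="#000000"/>
  <polygon points="246.74,147.17 239.75,141.28 241.36,132.28 249.96,129.17 256.95,135.06 255.34,144.06" fill="none" stroke="#000000"/>
  <polyline points="206.99,104.83 125.35,158.81 178.83,35.84 150.81,27.59 109.05,106.12 121.82,41.85" fill="none" stroke="#000000"/>
  <polygon points="173.60,72.47 149.46,30.66 101.18,30.66 77.04,72.47 101.18,114.28 149.46,114.28" fill="none" stroke="#0000ff"/>
</svg>

Machine Y-up, SVG Y-down with viewBox height 168.33, so y_svg = 168.33 − y_machine; X carries over.

Run 1: S512 ⇒ score layer `#000000`. The run is open, so emit a `<polyline>` with points (Y-flipped): 265.49,90.63 197.85,94.44 123.61,90.52 42.78,78.87.

Run 2: S512 ⇒ score layer `#000000`. The run returns to its start, so emit a `<polygon>` with points (Y-flipped): 246.74,147.17 239.75,141.28 241.36,132.28 249.96,129.17 256.95,135.06 255.34,144.06.

Run 3: power S512 maps to stroke `#000000` (score). The run is open, so emit a `<polyline>` with points (Y-flipped): 206.99,104.83 125.35,158.81 178.83,35.84 150.81,27.59 109.05,106.12 121.82,41.85.

Run 4: the run's S812 means `#0000ff` (cut). The run returns to its start, so emit a `<polygon>` with points (Y-flipped): 173.60,72.47 149.46,30.66 101.18,30.66 77.04,72.47 101.18,114.28 149.46,114.28.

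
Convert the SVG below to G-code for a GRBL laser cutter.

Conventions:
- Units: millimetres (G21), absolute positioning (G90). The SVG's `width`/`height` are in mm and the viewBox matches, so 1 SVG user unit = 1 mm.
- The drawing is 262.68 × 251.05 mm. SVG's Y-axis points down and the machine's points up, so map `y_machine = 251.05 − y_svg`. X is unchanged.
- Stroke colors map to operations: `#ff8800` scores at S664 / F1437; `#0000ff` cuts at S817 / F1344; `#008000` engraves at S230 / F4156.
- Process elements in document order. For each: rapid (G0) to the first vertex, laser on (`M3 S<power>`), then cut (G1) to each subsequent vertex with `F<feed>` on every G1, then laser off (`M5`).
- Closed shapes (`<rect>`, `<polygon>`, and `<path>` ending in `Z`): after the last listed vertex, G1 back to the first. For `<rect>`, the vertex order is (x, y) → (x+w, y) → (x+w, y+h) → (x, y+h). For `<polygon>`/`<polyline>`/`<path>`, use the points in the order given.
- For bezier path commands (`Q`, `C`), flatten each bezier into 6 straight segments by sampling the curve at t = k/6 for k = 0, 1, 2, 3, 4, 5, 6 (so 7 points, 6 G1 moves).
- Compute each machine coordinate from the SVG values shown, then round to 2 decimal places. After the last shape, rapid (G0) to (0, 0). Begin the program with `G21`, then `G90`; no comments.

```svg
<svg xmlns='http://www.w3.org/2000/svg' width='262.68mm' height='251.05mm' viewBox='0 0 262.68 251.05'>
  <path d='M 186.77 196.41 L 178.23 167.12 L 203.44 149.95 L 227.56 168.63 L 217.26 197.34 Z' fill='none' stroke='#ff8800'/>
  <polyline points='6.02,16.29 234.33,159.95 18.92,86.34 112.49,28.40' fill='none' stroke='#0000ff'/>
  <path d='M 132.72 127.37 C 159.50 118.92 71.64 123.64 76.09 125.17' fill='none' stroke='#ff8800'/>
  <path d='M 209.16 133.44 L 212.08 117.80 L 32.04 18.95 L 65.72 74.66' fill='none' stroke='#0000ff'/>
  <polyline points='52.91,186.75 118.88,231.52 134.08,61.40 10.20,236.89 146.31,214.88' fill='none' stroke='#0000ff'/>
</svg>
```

G21
G90
G0 X186.77 Y54.64
M3 S664
G1 X178.23 Y83.93 F1437
G1 X203.44 Y101.10 F1437
G1 X227.56 Y82.42 F1437
G1 X217.26 Y53.71 F1437
G1 X186.77 Y54.64 F1437
M5
G0 X6.02 Y234.76
M3 S817
G1 X234.33 Y91.10 F1344
G1 X18.92 Y164.71 F1344
G1 X112.49 Y222.65 F1344
M5
G0 X132.72 Y123.68
M3 S664
G1 X137.51 Y126.88 F1437
G1 X128.95 Y128.35 F1437
G1 X112.78 Y128.52 F1437
G1 X94.75 Y127.87 F1437
G1 X80.60 Y126.84 F1437
G1 X76.09 Y125.88 F1437
M5
G0 X209.16 Y117.61
M3 S817
G1 X212.08 Y133.25 F1344
G1 X32.04 Y232.10 F1344
G1 X65.72 Y176.39 F1344
M5
G0 X52.91 Y64.30
M3 S817
G1 X118.88 Y19.53 F1344
G1 X134.08 Y189.65 F1344
G1 X10.20 Y14.16 F1344
G1 X146.31 Y36.17 F1344
M5
G0 X0.00 Y0.00

viewBox `0 0 262.68 251.05` with mm width/height → 1 unit = 1 mm. Flip: y_m = 251.05 − y_svg.

**Shape 1** — `<path>` regular polygon, stroke `#ff8800` → score (S664, F1437). Machine vertices: (186.77,54.64) → (178.23,83.93) → (203.44,101.10) → (227.56,82.42) → (217.26,53.71) → (186.77,54.64). Closed: final G1 returns to the first vertex.

**Shape 2** — `<polyline>` open polyline, stroke `#0000ff` → cut (S817, F1344). Machine vertices: (6.02,234.76) → (234.33,91.10) → (18.92,164.71) → (112.49,222.65). Open path.

**Shape 3** — `<path>` cubic bezier, stroke `#ff8800` → score (S664, F1437). Control points (SVG): P0=(132.72,127.37), P1=(159.50,118.92), P2=(71.64,123.64), P3=(76.09,125.17); sampled at t=k/6. Machine vertices: (132.72,123.68) → (137.51,126.88) → (128.95,128.35) → (112.78,128.52) → (94.75,127.87) → (80.60,126.84) → (76.09,125.88). Open path.

**Shape 4** — `<path>` open polyline, stroke `#0000ff` → cut (S817, F1344). Machine vertices: (209.16,117.61) → (212.08,133.25) → (32.04,232.10) → (65.72,176.39). Open path.

**Shape 5** — `<polyline>` open polyline, stroke `#0000ff` → cut (S817, F1344). Machine vertices: (52.91,64.30) → (118.88,19.53) → (134.08,189.65) → (10.20,14.16) → (146.31,36.17). Open path.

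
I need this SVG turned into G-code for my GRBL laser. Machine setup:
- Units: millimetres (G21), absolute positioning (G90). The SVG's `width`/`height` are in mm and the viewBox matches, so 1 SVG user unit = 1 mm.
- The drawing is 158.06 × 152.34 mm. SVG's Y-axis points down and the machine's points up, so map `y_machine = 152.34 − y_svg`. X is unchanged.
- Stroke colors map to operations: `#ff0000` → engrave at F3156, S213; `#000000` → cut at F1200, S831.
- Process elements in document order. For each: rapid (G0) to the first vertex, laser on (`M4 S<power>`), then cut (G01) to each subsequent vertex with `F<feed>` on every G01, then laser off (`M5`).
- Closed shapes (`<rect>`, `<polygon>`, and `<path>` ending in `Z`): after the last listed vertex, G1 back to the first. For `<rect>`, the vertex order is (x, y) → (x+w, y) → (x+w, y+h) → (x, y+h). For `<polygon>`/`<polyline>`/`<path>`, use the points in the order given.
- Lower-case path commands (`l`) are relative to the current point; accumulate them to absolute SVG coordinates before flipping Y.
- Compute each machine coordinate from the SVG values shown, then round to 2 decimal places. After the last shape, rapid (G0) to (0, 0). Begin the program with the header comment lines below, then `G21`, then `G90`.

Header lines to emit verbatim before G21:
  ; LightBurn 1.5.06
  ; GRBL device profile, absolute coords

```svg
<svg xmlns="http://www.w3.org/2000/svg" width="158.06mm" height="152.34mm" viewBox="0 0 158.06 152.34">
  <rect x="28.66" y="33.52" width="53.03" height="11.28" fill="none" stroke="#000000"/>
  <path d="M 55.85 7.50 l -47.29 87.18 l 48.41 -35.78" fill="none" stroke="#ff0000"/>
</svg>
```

; LightBurn 1.5.06
; GRBL device profile, absolute coords
G21
G90
G0 X28.66 Y118.82
M4 S831
G01 X81.69 Y118.82 F1200
G01 X81.69 Y107.54 F1200
G01 X28.66 Y107.54 F1200
G01 X28.66 Y118.82 F1200
M5
G0 X55.85 Y144.84
M4 S213
G01 X8.56 Y57.66 F3156
G01 X56.97 Y93.44 F3156
M5
G0 X0.00 Y0.00

1 u = 1 mm; y_m = 152.34 − y.

[1] `<rect>` rectangle, #000000→cut S831 F1200: (28.66,118.82) → (81.69,118.82) → (81.69,107.54) → (28.66,107.54) → (28.66,118.82) (closed)

[2] `<path>` open polyline, #ff0000→engrave S213 F3156: (55.85,144.84) → (8.56,57.66) → (56.97,93.44)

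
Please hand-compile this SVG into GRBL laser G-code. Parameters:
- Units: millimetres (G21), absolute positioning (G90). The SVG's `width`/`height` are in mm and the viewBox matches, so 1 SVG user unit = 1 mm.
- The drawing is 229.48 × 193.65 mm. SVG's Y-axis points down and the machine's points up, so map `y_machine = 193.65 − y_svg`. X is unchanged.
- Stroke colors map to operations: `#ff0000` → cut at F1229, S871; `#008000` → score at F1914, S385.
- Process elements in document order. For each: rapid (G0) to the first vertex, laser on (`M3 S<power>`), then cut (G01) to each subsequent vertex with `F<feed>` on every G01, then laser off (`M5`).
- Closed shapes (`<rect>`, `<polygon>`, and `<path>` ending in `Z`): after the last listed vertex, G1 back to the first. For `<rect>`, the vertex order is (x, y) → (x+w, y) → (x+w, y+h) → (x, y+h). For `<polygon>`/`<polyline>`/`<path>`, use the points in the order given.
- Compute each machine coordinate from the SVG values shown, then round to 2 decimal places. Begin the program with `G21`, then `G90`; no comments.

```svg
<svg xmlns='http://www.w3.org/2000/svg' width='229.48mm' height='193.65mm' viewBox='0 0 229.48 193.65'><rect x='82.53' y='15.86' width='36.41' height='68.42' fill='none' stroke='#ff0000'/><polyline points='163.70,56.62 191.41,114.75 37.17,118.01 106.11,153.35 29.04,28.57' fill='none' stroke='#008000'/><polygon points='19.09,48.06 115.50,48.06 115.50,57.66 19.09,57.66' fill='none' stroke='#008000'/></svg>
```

G21
G90
G0 X82.53 Y177.79
M3 S871
G01 X118.94 Y177.79 F1229
G01 X118.94 Y109.37 F1229
G01 X82.53 Y109.37 F1229
G01 X82.53 Y177.79 F1229
M5
G0 X163.70 Y137.03
M3 S385
G01 X191.41 Y78.90 F1914
G01 X37.17 Y75.64 F1914
G01 X106.11 Y40.30 F1914
G01 X29.04 Y165.08 F1914
M5
G0 X19.09 Y145.59
M3 S385
G01 X115.50 Y145.59 F1914
G01 X115.50 Y135.99 F1914
G01 X19.09 Y135.99 F1914
G01 X19.09 Y145.59 F1914
M5

Since the viewBox matches the mm dimensions, user units are millimetres directly. The only transform is the Y-flip y_m = 193.65 − y_svg.

Shape 1 is a rectangle drawn with `<rect>`. Its stroke #ff0000 means cut at S871, F1229. After flipping Y the toolpath is (82.53,177.79) → (118.94,177.79) → (118.94,109.37) → (82.53,109.37) → (82.53,177.79), returning to the start.

Shape 2 is a open polyline drawn with `<polyline>`. Its stroke #008000 means score at S385, F1914. After flipping Y the toolpath is (163.70,137.03) → (191.41,78.90) → (37.17,75.64) → (106.11,40.30) → (29.04,165.08).

Shape 3 is a rectangle drawn with `<polygon>`. Its stroke #008000 means score at S385, F1914. After flipping Y the toolpath is (19.09,145.59) → (115.50,145.59) → (115.50,135.99) → (19.09,135.99) → (19.09,145.59), returning to the start.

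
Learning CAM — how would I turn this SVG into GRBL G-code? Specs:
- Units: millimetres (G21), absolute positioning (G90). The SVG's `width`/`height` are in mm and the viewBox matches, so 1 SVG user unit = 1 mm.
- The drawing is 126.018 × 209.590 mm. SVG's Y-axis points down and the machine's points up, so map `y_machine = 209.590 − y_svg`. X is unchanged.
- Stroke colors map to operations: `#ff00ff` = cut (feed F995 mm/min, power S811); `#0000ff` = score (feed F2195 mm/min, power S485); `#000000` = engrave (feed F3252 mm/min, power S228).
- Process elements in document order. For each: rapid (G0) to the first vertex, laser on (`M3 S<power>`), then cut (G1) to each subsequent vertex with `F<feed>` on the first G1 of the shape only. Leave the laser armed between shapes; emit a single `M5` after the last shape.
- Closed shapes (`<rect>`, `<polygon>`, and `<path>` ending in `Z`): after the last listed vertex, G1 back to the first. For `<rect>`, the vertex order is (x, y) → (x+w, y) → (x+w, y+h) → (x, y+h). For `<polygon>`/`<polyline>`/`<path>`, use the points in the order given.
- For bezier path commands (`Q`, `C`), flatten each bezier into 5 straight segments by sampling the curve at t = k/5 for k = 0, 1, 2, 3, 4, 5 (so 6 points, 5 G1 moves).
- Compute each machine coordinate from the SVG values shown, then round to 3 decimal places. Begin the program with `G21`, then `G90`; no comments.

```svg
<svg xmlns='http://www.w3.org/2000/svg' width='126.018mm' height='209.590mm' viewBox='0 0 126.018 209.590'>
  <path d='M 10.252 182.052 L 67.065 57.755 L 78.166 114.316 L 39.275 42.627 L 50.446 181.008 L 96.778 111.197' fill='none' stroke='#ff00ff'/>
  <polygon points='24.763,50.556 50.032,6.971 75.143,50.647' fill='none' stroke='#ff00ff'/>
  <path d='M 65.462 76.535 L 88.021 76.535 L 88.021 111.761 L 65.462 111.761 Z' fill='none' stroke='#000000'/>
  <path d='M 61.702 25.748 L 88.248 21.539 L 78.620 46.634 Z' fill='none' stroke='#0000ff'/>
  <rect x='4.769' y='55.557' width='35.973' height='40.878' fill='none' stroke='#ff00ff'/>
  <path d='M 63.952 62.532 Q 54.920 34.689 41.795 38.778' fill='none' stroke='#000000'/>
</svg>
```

Since the viewBox matches the mm dimensions, user units are millimetres directly. The only transform is the Y-flip y_m = 209.590 − y_svg.

Shape 1 is a open polyline drawn with `<path>`. Its stroke #ff00ff means cut at S811, F995. After flipping Y the toolpath is (10.252,27.538) → (67.065,151.835) → (78.166,95.274) → (39.275,166.963) → (50.446,28.582) → (96.778,98.393).

Shape 2 is a regular polygon drawn with `<polygon>`. Its stroke #ff00ff means cut at S811, F995. After flipping Y the toolpath is (24.763,159.034) → (50.032,202.619) → (75.143,158.943) → (24.763,159.034), returning to the start.

Shape 3 is a rectangle drawn with `<path>`. Its stroke #000000 means engrave at S228, F3252. After flipping Y the toolpath is (65.462,133.055) → (88.021,133.055) → (88.021,97.829) → (65.462,97.829) → (65.462,133.055), returning to the start.

Shape 4 is a regular polygon drawn with `<path>`. Its stroke #0000ff means score at S485, F2195. After flipping Y the toolpath is (61.702,183.842) → (88.248,188.051) → (78.620,162.956) → (61.702,183.842), returning to the start.

Shape 5 is a rectangle drawn with `<rect>`. Its stroke #ff00ff means cut at S811, F995. After flipping Y the toolpath is (4.769,154.033) → (40.742,154.033) → (40.742,113.155) → (4.769,113.155) → (4.769,154.033), returning to the start.

Shape 6 is a quadratic bezier drawn with `<path>`. Its stroke #000000 means engrave at S228, F3252. After flipping Y the toolpath is (63.952,147.058) → (60.175,156.918) → (56.072,164.223) → (51.640,168.974) → (46.881,171.170) → (41.795,170.812).

G21
G90
G0 X10.252 Y27.538
M3 S811
G1 X67.065 Y151.835 F995
G1 X78.166 Y95.274
G1 X39.275 Y166.963
G1 X50.446 Y28.582
G1 X96.778 Y98.393
G0 X24.763 Y159.034
M3 S811
G1 X50.032 Y202.619 F995
G1 X75.143 Y158.943
G1 X24.763 Y159.034
G0 X65.462 Y133.055
M3 S228
G1 X88.021 Y133.055 F3252
G1 X88.021 Y97.829
G1 X65.462 Y97.829
G1 X65.462 Y133.055
G0 X61.702 Y183.842
M3 S485
G1 X88.248 Y188.051 F2195
G1 X78.620 Y162.956
G1 X61.702 Y183.842
G0 X4.769 Y154.033
M3 S811
G1 X40.742 Y154.033 F995
G1 X40.742 Y113.155
G1 X4.769 Y113.155
G1 X4.769 Y154.033
G0 X63.952 Y147.058
M3 S228
G1 X60.175 Y156.918 F3252
G1 X56.072 Y164.223
G1 X51.640 Y168.974
G1 X46.881 Y171.170
G1 X41.795 Y170.812
M5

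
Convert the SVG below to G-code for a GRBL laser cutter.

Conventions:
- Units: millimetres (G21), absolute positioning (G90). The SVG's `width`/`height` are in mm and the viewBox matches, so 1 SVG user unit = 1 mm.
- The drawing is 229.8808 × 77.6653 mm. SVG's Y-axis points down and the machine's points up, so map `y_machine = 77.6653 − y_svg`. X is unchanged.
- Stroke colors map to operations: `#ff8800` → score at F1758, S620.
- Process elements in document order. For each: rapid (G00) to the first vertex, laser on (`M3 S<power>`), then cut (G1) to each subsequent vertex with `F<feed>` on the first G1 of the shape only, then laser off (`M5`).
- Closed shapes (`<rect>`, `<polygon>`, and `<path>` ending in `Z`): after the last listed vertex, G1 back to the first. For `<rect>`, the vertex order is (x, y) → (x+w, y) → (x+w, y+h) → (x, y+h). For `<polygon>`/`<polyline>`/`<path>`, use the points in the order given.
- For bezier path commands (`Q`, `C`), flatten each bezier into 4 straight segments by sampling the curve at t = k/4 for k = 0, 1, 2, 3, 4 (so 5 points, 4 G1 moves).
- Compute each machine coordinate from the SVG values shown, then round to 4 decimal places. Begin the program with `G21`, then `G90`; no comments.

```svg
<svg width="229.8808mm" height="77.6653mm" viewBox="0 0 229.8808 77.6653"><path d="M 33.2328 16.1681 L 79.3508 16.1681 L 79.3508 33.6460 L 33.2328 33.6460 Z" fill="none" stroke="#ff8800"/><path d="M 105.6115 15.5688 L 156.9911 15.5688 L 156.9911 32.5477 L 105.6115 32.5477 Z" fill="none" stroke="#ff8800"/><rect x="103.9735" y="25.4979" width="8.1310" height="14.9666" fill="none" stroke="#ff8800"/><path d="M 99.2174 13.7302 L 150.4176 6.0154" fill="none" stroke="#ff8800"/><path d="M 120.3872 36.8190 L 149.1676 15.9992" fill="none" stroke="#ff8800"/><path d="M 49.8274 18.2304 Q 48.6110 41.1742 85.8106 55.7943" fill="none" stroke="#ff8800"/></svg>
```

1 u = 1 mm; y_m = 77.6653 − y.

[1] `<path>` rectangle, #ff8800→score S620 F1758: (33.2328,61.4972) → (79.3508,61.4972) → (79.3508,44.0193) → (33.2328,44.0193) → (33.2328,61.4972) (closed)

[2] `<path>` rectangle, #ff8800→score S620 F1758: (105.6115,62.0965) → (156.9911,62.0965) → (156.9911,45.1176) → (105.6115,45.1176) → (105.6115,62.0965) (closed)

[3] `<rect>` rectangle, #ff8800→score S620 F1758: (103.9735,52.1674) → (112.1045,52.1674) → (112.1045,37.2008) → (103.9735,37.2008) → (103.9735,52.1674) (closed)

[4] `<path>` line segment, #ff8800→score S620 F1758: (99.2174,63.9351) → (150.4176,71.6499)

[5] `<path>` line segment, #ff8800→score S620 F1758: (120.3872,40.8463) → (149.1676,61.6661)

[6] `<path>` quadratic bezier, #ff8800→score S620 F1758: (49.8274,59.4349) → (51.6202,48.4832) → (58.2150,38.5720) → (69.6118,29.7013) → (85.8106,21.8710)

G21
G90
G00 X33.2328 Y61.4972
M3 S620
G1 X79.3508 Y61.4972 F1758
G1 X79.3508 Y44.0193
G1 X33.2328 Y44.0193
G1 X33.2328 Y61.4972
M5
G00 X105.6115 Y62.0965
M3 S620
G1 X156.9911 Y62.0965 F1758
G1 X156.9911 Y45.1176
G1 X105.6115 Y45.1176
G1 X105.6115 Y62.0965
M5
G00 X103.9735 Y52.1674
M3 S620
G1 X112.1045 Y52.1674 F1758
G1 X112.1045 Y37.2008
G1 X103.9735 Y37.2008
G1 X103.9735 Y52.1674
M5
G00 X99.2174 Y63.9351
M3 S620
G1 X150.4176 Y71.6499 F1758
M5
G00 X120.3872 Y40.8463
M3 S620
G1 X149.1676 Y61.6661 F1758
M5
G00 X49.8274 Y59.4349
M3 S620
G1 X51.6202 Y48.4832 F1758
G1 X58.2150 Y38.5720
G1 X69.6118 Y29.7013
G1 X85.8106 Y21.8710
M5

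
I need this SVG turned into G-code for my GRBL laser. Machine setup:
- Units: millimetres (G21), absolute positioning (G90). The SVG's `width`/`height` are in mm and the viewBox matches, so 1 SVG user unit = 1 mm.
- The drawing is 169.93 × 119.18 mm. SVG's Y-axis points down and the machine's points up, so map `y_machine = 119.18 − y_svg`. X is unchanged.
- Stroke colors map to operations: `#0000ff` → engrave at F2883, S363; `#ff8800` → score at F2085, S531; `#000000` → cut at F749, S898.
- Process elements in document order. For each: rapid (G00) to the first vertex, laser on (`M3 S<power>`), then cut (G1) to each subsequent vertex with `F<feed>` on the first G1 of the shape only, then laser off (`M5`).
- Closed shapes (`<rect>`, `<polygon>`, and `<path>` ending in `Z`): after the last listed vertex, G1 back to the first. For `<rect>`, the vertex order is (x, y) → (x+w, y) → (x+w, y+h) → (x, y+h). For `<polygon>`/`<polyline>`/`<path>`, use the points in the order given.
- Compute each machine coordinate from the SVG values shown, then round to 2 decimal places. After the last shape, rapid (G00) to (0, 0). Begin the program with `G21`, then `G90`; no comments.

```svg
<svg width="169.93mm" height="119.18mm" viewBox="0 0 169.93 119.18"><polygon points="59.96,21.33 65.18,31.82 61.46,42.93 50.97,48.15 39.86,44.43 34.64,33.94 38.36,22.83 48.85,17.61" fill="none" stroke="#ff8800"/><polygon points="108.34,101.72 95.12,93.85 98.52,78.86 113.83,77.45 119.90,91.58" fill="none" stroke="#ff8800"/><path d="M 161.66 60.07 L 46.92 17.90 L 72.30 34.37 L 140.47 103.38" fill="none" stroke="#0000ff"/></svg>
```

Since the viewBox matches the mm dimensions, user units are millimetres directly. The only transform is the Y-flip y_m = 119.18 − y_svg.

Shape 1 is a regular polygon drawn with `<polygon>`. Its stroke #ff8800 means score at S531, F2085. After flipping Y the toolpath is (59.96,97.85) → (65.18,87.36) → (61.46,76.25) → (50.97,71.03) → (39.86,74.75) → (34.64,85.24) → (38.36,96.35) → (48.85,101.57) → (59.96,97.85), returning to the start.

Shape 2 is a regular polygon drawn with `<polygon>`. Its stroke #ff8800 means score at S531, F2085. After flipping Y the toolpath is (108.34,17.46) → (95.12,25.33) → (98.52,40.32) → (113.83,41.73) → (119.90,27.60) → (108.34,17.46), returning to the start.

Shape 3 is a open polyline drawn with `<path>`. Its stroke #0000ff means engrave at S363, F2883. After flipping Y the toolpath is (161.66,59.11) → (46.92,101.28) → (72.30,84.81) → (140.47,15.80).

G21
G90
G00 X59.96 Y97.85
M3 S531
G1 X65.18 Y87.36 F2085
G1 X61.46 Y76.25
G1 X50.97 Y71.03
G1 X39.86 Y74.75
G1 X34.64 Y85.24
G1 X38.36 Y96.35
G1 X48.85 Y101.57
G1 X59.96 Y97.85
M5
G00 X108.34 Y17.46
M3 S531
G1 X95.12 Y25.33 F2085
G1 X98.52 Y40.32
G1 X113.83 Y41.73
G1 X119.90 Y27.60
G1 X108.34 Y17.46
M5
G00 X161.66 Y59.11
M3 S363
G1 X46.92 Y101.28 F2883
G1 X72.30 Y84.81
G1 X140.47 Y15.80
M5
G00 X0.00 Y0.00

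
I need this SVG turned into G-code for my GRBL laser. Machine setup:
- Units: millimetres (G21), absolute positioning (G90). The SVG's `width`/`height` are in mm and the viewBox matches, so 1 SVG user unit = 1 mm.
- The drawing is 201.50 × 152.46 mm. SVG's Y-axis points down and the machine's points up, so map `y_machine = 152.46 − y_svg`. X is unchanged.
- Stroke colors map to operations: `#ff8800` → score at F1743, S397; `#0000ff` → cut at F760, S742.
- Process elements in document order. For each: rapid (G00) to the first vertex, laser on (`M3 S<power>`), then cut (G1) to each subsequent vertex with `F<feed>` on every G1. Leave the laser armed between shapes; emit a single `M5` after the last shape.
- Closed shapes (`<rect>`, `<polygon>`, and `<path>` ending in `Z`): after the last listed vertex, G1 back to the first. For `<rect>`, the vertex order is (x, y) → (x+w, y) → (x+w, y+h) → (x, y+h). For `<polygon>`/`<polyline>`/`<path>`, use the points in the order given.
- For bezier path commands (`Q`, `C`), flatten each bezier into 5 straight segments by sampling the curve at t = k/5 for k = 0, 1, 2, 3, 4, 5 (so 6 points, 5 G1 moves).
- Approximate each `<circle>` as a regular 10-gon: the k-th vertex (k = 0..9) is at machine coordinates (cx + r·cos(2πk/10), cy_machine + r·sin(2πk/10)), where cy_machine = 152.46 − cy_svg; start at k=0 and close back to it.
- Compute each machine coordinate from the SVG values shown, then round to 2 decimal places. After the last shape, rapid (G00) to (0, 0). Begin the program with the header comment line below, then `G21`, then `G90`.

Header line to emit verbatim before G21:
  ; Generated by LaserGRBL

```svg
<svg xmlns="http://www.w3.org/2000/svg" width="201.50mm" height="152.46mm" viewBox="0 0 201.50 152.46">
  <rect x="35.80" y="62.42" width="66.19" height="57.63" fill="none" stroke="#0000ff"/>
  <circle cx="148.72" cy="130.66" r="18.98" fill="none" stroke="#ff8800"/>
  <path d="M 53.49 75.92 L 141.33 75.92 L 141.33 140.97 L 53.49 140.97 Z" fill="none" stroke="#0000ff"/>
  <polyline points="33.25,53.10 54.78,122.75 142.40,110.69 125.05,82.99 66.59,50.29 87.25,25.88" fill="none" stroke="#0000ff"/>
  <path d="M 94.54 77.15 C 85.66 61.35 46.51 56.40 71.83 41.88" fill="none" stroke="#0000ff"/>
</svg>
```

; Generated by LaserGRBL
G21
G90
G00 X35.80 Y90.04
M3 S742
G1 X101.99 Y90.04 F760
G1 X101.99 Y32.41 F760
G1 X35.80 Y32.41 F760
G1 X35.80 Y90.04 F760
G00 X167.70 Y21.80
M3 S397
G1 X164.08 Y32.96 F1743
G1 X154.59 Y39.85 F1743
G1 X142.85 Y39.85 F1743
G1 X133.36 Y32.96 F1743
G1 X129.74 Y21.80 F1743
G1 X133.36 Y10.64 F1743
G1 X142.85 Y3.75 F1743
G1 X154.59 Y3.75 F1743
G1 X164.08 Y10.64 F1743
G1 X167.70 Y21.80 F1743
G00 X53.49 Y76.54
M3 S742
G1 X141.33 Y76.54 F760
G1 X141.33 Y11.49 F760
G1 X53.49 Y11.49 F760
G1 X53.49 Y76.54 F760
G00 X33.25 Y99.36
M3 S742
G1 X54.78 Y29.71 F760
G1 X142.40 Y41.77 F760
G1 X125.05 Y69.47 F760
G1 X66.59 Y102.17 F760
G1 X87.25 Y126.58 F760
G00 X94.54 Y75.31
M3 S742
G1 X86.34 Y83.65 F760
G1 X75.42 Y90.37 F760
G1 X66.33 Y96.44 F760
G1 X63.62 Y102.85 F760
G1 X71.83 Y110.58 F760
M5
G00 X0.00 Y0.00

1 u = 1 mm; y_m = 152.46 − y.

[1] `<rect>` rectangle, #0000ff→cut S742 F760: (35.80,90.04) → (101.99,90.04) → (101.99,32.41) → (35.80,32.41) → (35.80,90.04) (closed)

[2] `<circle>` circle, #ff8800→score S397 F1743: (167.70,21.80) → (164.08,32.96) → (154.59,39.85) → (142.85,39.85) → (133.36,32.96) → (129.74,21.80) → (133.36,10.64) → (142.85,3.75) → (154.59,3.75) → (164.08,10.64) → (167.70,21.80) (closed)

[3] `<path>` rectangle, #0000ff→cut S742 F760: (53.49,76.54) → (141.33,76.54) → (141.33,11.49) → (53.49,11.49) → (53.49,76.54) (closed)

[4] `<polyline>` open polyline, #0000ff→cut S742 F760: (33.25,99.36) → (54.78,29.71) → (142.40,41.77) → (125.05,69.47) → (66.59,102.17) → (87.25,126.58)

[5] `<path>` cubic bezier, #0000ff→cut S742 F760: (94.54,75.31) → (86.34,83.65) → (75.42,90.37) → (66.33,96.44) → (63.62,102.85) → (71.83,110.58)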